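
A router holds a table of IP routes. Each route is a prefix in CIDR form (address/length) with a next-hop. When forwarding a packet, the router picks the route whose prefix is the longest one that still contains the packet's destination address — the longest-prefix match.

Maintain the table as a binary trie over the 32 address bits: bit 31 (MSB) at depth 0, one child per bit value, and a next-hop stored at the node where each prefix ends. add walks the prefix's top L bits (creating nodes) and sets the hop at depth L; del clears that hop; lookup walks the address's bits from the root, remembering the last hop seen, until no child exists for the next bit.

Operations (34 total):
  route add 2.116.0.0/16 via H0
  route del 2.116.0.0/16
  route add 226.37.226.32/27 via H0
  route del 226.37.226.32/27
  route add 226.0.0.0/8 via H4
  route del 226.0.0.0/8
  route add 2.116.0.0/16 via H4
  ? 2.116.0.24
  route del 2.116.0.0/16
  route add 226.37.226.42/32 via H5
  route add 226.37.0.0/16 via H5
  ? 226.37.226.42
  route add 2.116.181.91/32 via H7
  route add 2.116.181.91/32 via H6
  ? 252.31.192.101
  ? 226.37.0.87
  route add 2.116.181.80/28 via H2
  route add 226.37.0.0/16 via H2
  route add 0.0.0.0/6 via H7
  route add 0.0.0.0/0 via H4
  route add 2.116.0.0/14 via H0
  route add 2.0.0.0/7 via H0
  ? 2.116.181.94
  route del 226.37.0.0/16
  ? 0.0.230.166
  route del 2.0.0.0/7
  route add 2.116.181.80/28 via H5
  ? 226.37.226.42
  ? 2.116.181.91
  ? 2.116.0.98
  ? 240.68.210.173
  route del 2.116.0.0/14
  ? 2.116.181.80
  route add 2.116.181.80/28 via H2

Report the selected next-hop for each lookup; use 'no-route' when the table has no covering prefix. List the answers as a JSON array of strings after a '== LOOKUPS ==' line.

Apply in order:
  add 2.116.0.0/16 -> H0 at depth 16
  - 2.116.0.0/16 clear@16
  add 226.37.226.32/27 -> H0 at depth 27
  - 226.37.226.32/27 clear@27
  add 226.0.0.0/8 -> H4 at depth 8
  - 226.0.0.0/8 clear@8
  add 2.116.0.0/16 -> H4 at depth 16
  lookup 2.116.0.24: bits 0000001001110100 walk d0:-→d1:-→d2:-→d3:-→d4:-→d5:-→d6:-→d7:-→d8:-→d9:-→d10:-→d11:-→d12:-→d13:-→d14:-→d15:-→d16:H4 -> H4
  - 2.116.0.0/16 clear@16
  add 226.37.226.42/32 -> H5 at depth 32
  add 226.37.0.0/16 -> H5 at depth 16
  lookup 226.37.226.42: bits 11100010001001011110001000101010 walk d0:-→d1:-→d2:-→d3:-→d4:-→d5:-→d6:-→d7:-→d8:-→d9:-→d10:-→d11:-→d12:-→d13:-→d14:-→d15:-→d16:H5→d17:-→d18:-→d19:-→d20:-→d21:-→d22:-→d23:-→d24:-→d25:-→d26:-→d27:-→d28:-→d29:-→d30:-→d31:-→d32:H5 -> H5
  add 2.116.181.91/32 -> H7 at depth 32
  add 2.116.181.91/32 -> H6 at depth 32
  lookup 252.31.192.101: bits 111 walk d0:-→d1:-→d2:-→d3:- -> no-route
  lookup 226.37.0.87: bits 1110001000100101 walk d0:-→d1:-→d2:-→d3:-→d4:-→d5:-→d6:-→d7:-→d8:-→d9:-→d10:-→d11:-→d12:-→d13:-→d14:-→d15:-→d16:H5 -> H5
  add 2.116.181.80/28 -> H2 at depth 28
  add 226.37.0.0/16 -> H2 at depth 16
  add 0.0.0.0/6 -> H7 at depth 6
  add 0.0.0.0/0 -> H4 at depth 0
  add 2.116.0.0/14 -> H0 at depth 14
  add 2.0.0.0/7 -> H0 at depth 7
  lookup 2.116.181.94: bits 00000010011101001011010101011 walk d0:H4→d1:-→d2:-→d3:-→d4:-→d5:-→d6:H7→d7:H0→d8:-→d9:-→d10:-→d11:-→d12:-→d13:-→d14:H0→d15:-→d16:-→d17:-→d18:-→d19:-→d20:-→d21:-→d22:-→d23:-→d24:-→d25:-→d26:-→d27:-→d28:H2→d29:- -> H2
  - 226.37.0.0/16 clear@16
  lookup 0.0.230.166: bits 000000 walk d0:H4→d1:-→d2:-→d3:-→d4:-→d5:-→d6:H7 -> H7
  - 2.0.0.0/7 clear@7
  add 2.116.181.80/28 -> H5 at depth 28
  lookup 226.37.226.42: bits 11100010001001011110001000101010 walk d0:H4→d1:-→d2:-→d3:-→d4:-→d5:-→d6:-→d7:-→d8:-→d9:-→d10:-→d11:-→d12:-→d13:-→d14:-→d15:-→d16:-→d17:-→d18:-→d19:-→d20:-→d21:-→d22:-→d23:-→d24:-→d25:-→d26:-→d27:-→d28:-→d29:-→d30:-→d31:-→d32:H5 -> H5
  lookup 2.116.181.91: bits 00000010011101001011010101011011 walk d0:H4→d1:-→d2:-→d3:-→d4:-→d5:-→d6:H7→d7:-→d8:-→d9:-→d10:-→d11:-→d12:-→d13:-→d14:H0→d15:-→d16:-→d17:-→d18:-→d19:-→d20:-→d21:-→d22:-→d23:-→d24:-→d25:-→d26:-→d27:-→d28:H5→d29:-→d30:-→d31:-→d32:H6 -> H6
  lookup 2.116.0.98: bits 0000001001110100 walk d0:H4→d1:-→d2:-→d3:-→d4:-→d5:-→d6:H7→d7:-→d8:-→d9:-→d10:-→d11:-→d12:-→d13:-→d14:H0→d15:-→d16:- -> H0
  lookup 240.68.210.173: bits 111 walk d0:H4→d1:-→d2:-→d3:- -> H4
  - 2.116.0.0/14 clear@14
  lookup 2.116.181.80: bits 0000001001110100101101010101 walk d0:H4→d1:-→d2:-→d3:-→d4:-→d5:-→d6:H7→d7:-→d8:-→d9:-→d10:-→d11:-→d12:-→d13:-→d14:-→d15:-→d16:-→d17:-→d18:-→d19:-→d20:-→d21:-→d22:-→d23:-→d24:-→d25:-→d26:-→d27:-→d28:H5 -> H5
  add 2.116.181.80/28 -> H2 at depth 28

== LOOKUPS ==
["H4","H5","no-route","H5","H2","H7","H5","H6","H0","H4","H5"]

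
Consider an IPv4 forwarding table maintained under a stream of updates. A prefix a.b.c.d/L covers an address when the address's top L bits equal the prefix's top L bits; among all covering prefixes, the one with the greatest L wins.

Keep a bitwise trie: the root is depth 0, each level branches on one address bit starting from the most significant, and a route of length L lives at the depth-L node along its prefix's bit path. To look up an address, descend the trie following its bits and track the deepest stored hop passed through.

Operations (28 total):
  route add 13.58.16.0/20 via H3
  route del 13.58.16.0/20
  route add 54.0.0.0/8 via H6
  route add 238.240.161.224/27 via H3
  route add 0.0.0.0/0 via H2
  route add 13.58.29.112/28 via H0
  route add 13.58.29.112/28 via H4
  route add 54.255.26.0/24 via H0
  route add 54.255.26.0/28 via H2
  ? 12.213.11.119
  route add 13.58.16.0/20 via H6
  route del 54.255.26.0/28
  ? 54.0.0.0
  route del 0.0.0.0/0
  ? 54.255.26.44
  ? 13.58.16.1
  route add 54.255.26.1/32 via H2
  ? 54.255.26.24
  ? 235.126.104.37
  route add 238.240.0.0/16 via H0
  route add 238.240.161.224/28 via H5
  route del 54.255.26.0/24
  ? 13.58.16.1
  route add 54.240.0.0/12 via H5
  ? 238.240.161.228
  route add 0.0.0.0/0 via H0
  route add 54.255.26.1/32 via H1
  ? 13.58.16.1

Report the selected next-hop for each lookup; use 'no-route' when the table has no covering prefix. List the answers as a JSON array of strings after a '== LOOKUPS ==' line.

Process each operation:
  add 13.58.16.0/20 -> H3 at depth 20
  del 13.58.16.0/20 (clear depth 20)
  add 54.0.0.0/8 -> H6 at depth 8
  add 238.240.161.224/27 -> H3 at depth 27
  add 0.0.0.0/0 -> H2 at depth 0
  add 13.58.29.112/28 -> H0 at depth 28
  add 13.58.29.112/28 -> H4 at depth 28
  add 54.255.26.0/24 -> H0 at depth 24
  add 54.255.26.0/28 -> H2 at depth 28
  Q 12.213.11.119: descend 0000110 ; hops seen [H2] ; pick H2
  add 13.58.16.0/20 -> H6 at depth 20
  del 54.255.26.0/28 (clear depth 28)
  Q 54.0.0.0: descend 00110110 ; hops seen [H2,H6] ; pick H6
  del 0.0.0.0/0 (clear depth 0)
  Q 54.255.26.44: descend 00110110111111110001101000 ; hops seen [H6,H0] ; pick H0
  Q 13.58.16.1: descend 00001101001110100001 ; hops seen [H6] ; pick H6
  add 54.255.26.1/32 -> H2 at depth 32
  Q 54.255.26.24: descend 001101101111111100011010000 ; hops seen [H6,H0] ; pick H0
  Q 235.126.104.37: descend 11101 ; hops seen [∅] ; pick no-route
  add 238.240.0.0/16 -> H0 at depth 16
  add 238.240.161.224/28 -> H5 at depth 28
  del 54.255.26.0/24 (clear depth 24)
  Q 13.58.16.1: descend 00001101001110100001 ; hops seen [H6] ; pick H6
  add 54.240.0.0/12 -> H5 at depth 12
  Q 238.240.161.228: descend 1110111011110000101000011110 ; hops seen [H0,H3,H5] ; pick H5
  add 0.0.0.0/0 -> H0 at depth 0
  add 54.255.26.1/32 -> H1 at depth 32
  Q 13.58.16.1: descend 00001101001110100001 ; hops seen [H0,H6] ; pick H6

== LOOKUPS ==
["H2","H6","H0","H6","H0","no-route","H6","H5","H6"]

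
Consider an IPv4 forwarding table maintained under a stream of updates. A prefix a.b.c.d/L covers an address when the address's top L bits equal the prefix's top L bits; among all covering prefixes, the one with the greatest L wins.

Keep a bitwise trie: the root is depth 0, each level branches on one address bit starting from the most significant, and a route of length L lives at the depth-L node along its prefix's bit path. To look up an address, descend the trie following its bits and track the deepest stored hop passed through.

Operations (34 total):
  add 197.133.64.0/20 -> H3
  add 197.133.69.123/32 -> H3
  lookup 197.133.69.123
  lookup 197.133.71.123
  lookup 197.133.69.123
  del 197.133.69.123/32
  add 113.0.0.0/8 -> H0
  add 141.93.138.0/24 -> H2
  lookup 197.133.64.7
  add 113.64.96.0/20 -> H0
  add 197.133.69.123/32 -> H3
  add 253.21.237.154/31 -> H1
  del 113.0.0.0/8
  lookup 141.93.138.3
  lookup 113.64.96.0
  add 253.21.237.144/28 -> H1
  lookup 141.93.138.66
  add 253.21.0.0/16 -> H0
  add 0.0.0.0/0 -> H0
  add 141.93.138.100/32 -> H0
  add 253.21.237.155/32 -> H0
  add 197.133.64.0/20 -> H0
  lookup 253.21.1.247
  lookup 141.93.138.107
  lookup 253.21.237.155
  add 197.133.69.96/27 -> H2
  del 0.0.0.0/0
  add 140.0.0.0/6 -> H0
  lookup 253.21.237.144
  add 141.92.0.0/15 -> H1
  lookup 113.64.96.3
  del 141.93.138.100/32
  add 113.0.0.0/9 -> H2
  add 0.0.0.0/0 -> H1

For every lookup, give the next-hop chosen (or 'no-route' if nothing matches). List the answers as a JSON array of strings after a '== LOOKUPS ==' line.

Trace:
  add 197.133.64.0/20 -> H3 at depth 20
  add 197.133.69.123/32 -> H3 at depth 32
  ? 197.133.69.123  path d0:-→d1:-→d2:-→d3:-→d4:-→d5:-→d6:-→d7:-→d8:-→d9:-→d10:-→d11:-→d12:-→d13:-→d14:-→d15:-→d16:-→d17:-→d18:-→d19:-→d20:H3→d21:-→d22:-→d23:-→d24:-→d25:-→d26:-→d27:-→d28:-→d29:-→d30:-→d31:-→d32:H3  best=H3
  ? 197.133.71.123  path d0:-→d1:-→d2:-→d3:-→d4:-→d5:-→d6:-→d7:-→d8:-→d9:-→d10:-→d11:-→d12:-→d13:-→d14:-→d15:-→d16:-→d17:-→d18:-→d19:-→d20:H3→d21:-→d22:-  best=H3
  ? 197.133.69.123  path d0:-→d1:-→d2:-→d3:-→d4:-→d5:-→d6:-→d7:-→d8:-→d9:-→d10:-→d11:-→d12:-→d13:-→d14:-→d15:-→d16:-→d17:-→d18:-→d19:-→d20:H3→d21:-→d22:-→d23:-→d24:-→d25:-→d26:-→d27:-→d28:-→d29:-→d30:-→d31:-→d32:H3  best=H3
  del 197.133.69.123/32 (clear depth 32)
  add 113.0.0.0/8 -> H0 at depth 8
  add 141.93.138.0/24 -> H2 at depth 24
  ? 197.133.64.7  path d0:-→d1:-→d2:-→d3:-→d4:-→d5:-→d6:-→d7:-→d8:-→d9:-→d10:-→d11:-→d12:-→d13:-→d14:-→d15:-→d16:-→d17:-→d18:-→d19:-→d20:H3→d21:-  best=H3
  add 113.64.96.0/20 -> H0 at depth 20
  add 197.133.69.123/32 -> H3 at depth 32
  add 253.21.237.154/31 -> H1 at depth 31
  del 113.0.0.0/8 (clear depth 8)
  ? 141.93.138.3  path d0:-→d1:-→d2:-→d3:-→d4:-→d5:-→d6:-→d7:-→d8:-→d9:-→d10:-→d11:-→d12:-→d13:-→d14:-→d15:-→d16:-→d17:-→d18:-→d19:-→d20:-→d21:-→d22:-→d23:-→d24:H2  best=H2
  ? 113.64.96.0  path d0:-→d1:-→d2:-→d3:-→d4:-→d5:-→d6:-→d7:-→d8:-→d9:-→d10:-→d11:-→d12:-→d13:-→d14:-→d15:-→d16:-→d17:-→d18:-→d19:-→d20:H0  best=H0
  add 253.21.237.144/28 -> H1 at depth 28
  ? 141.93.138.66  path d0:-→d1:-→d2:-→d3:-→d4:-→d5:-→d6:-→d7:-→d8:-→d9:-→d10:-→d11:-→d12:-→d13:-→d14:-→d15:-→d16:-→d17:-→d18:-→d19:-→d20:-→d21:-→d22:-→d23:-→d24:H2  best=H2
  add 253.21.0.0/16 -> H0 at depth 16
  add 0.0.0.0/0 -> H0 at depth 0
  add 141.93.138.100/32 -> H0 at depth 32
  add 253.21.237.155/32 -> H0 at depth 32
  add 197.133.64.0/20 -> H0 at depth 20
  ? 253.21.1.247  path d0:H0→d1:-→d2:-→d3:-→d4:-→d5:-→d6:-→d7:-→d8:-→d9:-→d10:-→d11:-→d12:-→d13:-→d14:-→d15:-→d16:H0  best=H0
  ? 141.93.138.107  path d0:H0→d1:-→d2:-→d3:-→d4:-→d5:-→d6:-→d7:-→d8:-→d9:-→d10:-→d11:-→d12:-→d13:-→d14:-→d15:-→d16:-→d17:-→d18:-→d19:-→d20:-→d21:-→d22:-→d23:-→d24:H2→d25:-→d26:-→d27:-→d28:-  best=H2
  ? 253.21.237.155  path d0:H0→d1:-→d2:-→d3:-→d4:-→d5:-→d6:-→d7:-→d8:-→d9:-→d10:-→d11:-→d12:-→d13:-→d14:-→d15:-→d16:H0→d17:-→d18:-→d19:-→d20:-→d21:-→d22:-→d23:-→d24:-→d25:-→d26:-→d27:-→d28:H1→d29:-→d30:-→d31:H1→d32:H0  best=H0
  add 197.133.69.96/27 -> H2 at depth 27
  del 0.0.0.0/0 (clear depth 0)
  add 140.0.0.0/6 -> H0 at depth 6
  ? 253.21.237.144  path d0:-→d1:-→d2:-→d3:-→d4:-→d5:-→d6:-→d7:-→d8:-→d9:-→d10:-→d11:-→d12:-→d13:-→d14:-→d15:-→d16:H0→d17:-→d18:-→d19:-→d20:-→d21:-→d22:-→d23:-→d24:-→d25:-→d26:-→d27:-→d28:H1  best=H1
  add 141.92.0.0/15 -> H1 at depth 15
  ? 113.64.96.3  path d0:-→d1:-→d2:-→d3:-→d4:-→d5:-→d6:-→d7:-→d8:-→d9:-→d10:-→d11:-→d12:-→d13:-→d14:-→d15:-→d16:-→d17:-→d18:-→d19:-→d20:H0  best=H0
  del 141.93.138.100/32 (clear depth 32)
  add 113.0.0.0/9 -> H2 at depth 9
  add 0.0.0.0/0 -> H1 at depth 0

== LOOKUPS ==
["H3","H3","H3","H3","H2","H0","H2","H0","H2","H0","H1","H0"]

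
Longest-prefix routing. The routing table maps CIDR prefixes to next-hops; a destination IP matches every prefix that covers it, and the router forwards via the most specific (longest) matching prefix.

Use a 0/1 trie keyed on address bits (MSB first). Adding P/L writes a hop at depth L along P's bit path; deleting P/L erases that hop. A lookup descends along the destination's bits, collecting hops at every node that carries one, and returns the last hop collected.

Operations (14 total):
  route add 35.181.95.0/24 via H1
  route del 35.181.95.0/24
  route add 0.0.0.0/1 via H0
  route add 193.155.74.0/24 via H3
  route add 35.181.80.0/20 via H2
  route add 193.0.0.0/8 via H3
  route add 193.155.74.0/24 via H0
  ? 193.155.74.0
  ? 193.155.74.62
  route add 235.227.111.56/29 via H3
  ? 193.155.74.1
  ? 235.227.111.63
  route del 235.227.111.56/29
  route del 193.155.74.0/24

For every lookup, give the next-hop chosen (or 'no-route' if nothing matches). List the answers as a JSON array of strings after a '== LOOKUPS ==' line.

Apply in order:
  add 35.181.95.0/24 -> H1 at depth 24
  - 35.181.95.0/24 clear@24
  add 0.0.0.0/1 -> H0 at depth 1
  add 193.155.74.0/24 -> H3 at depth 24
  add 35.181.80.0/20 -> H2 at depth 20
  add 193.0.0.0/8 -> H3 at depth 8
  add 193.155.74.0/24 -> H0 at depth 24
  ? 193.155.74.0  path d0:-→d1:-→d2:-→d3:-→d4:-→d5:-→d6:-→d7:-→d8:H3→d9:-→d10:-→d11:-→d12:-→d13:-→d14:-→d15:-→d16:-→d17:-→d18:-→d19:-→d20:-→d21:-→d22:-→d23:-→d24:H0  best=H0
  ? 193.155.74.62  path d0:-→d1:-→d2:-→d3:-→d4:-→d5:-→d6:-→d7:-→d8:H3→d9:-→d10:-→d11:-→d12:-→d13:-→d14:-→d15:-→d16:-→d17:-→d18:-→d19:-→d20:-→d21:-→d22:-→d23:-→d24:H0  best=H0
  add 235.227.111.56/29 -> H3 at depth 29
  ? 193.155.74.1  path d0:-→d1:-→d2:-→d3:-→d4:-→d5:-→d6:-→d7:-→d8:H3→d9:-→d10:-→d11:-→d12:-→d13:-→d14:-→d15:-→d16:-→d17:-→d18:-→d19:-→d20:-→d21:-→d22:-→d23:-→d24:H0  best=H0
  ? 235.227.111.63  path d0:-→d1:-→d2:-→d3:-→d4:-→d5:-→d6:-→d7:-→d8:-→d9:-→d10:-→d11:-→d12:-→d13:-→d14:-→d15:-→d16:-→d17:-→d18:-→d19:-→d20:-→d21:-→d22:-→d23:-→d24:-→d25:-→d26:-→d27:-→d28:-→d29:H3  best=H3
  - 235.227.111.56/29 clear@29
  - 193.155.74.0/24 clear@24

== LOOKUPS ==
["H0","H0","H0","H3"]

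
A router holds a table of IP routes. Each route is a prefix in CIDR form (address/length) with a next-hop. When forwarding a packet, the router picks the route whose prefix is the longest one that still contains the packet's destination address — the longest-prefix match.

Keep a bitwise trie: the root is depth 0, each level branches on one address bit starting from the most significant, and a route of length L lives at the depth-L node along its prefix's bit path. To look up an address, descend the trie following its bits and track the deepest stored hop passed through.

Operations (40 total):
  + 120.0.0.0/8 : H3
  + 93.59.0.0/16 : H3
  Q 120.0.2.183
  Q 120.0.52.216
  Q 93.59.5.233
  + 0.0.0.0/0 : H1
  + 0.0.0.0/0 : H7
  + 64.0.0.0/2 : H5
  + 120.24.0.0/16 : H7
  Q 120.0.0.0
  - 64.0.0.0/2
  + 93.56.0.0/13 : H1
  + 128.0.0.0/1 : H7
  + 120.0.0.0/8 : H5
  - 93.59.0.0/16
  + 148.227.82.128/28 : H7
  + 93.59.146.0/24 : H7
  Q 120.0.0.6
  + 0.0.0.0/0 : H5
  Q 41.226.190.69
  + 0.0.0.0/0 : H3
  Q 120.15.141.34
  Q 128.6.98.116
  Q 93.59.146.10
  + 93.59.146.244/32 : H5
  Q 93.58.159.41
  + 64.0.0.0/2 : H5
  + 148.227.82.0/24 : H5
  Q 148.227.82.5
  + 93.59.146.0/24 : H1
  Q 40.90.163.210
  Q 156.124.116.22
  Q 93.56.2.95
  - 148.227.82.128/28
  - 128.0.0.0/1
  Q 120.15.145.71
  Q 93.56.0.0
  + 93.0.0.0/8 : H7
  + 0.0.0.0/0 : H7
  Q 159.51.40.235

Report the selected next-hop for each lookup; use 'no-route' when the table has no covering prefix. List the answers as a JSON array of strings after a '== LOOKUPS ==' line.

Apply in order:
  + 120.0.0.0/8 (H3) depth=8
  + 93.59.0.0/16 (H3) depth=16
  Q 120.0.2.183: descend 01111000 ; hops seen [H3] ; pick H3
  Q 120.0.52.216: descend 01111000 ; hops seen [H3] ; pick H3
  Q 93.59.5.233: descend 0101110100111011 ; hops seen [H3] ; pick H3
  + 0.0.0.0/0 (H1) depth=0
  + 0.0.0.0/0 (H7) depth=0
  + 64.0.0.0/2 (H5) depth=2
  + 120.24.0.0/16 (H7) depth=16
  Q 120.0.0.0: descend 01111000000 ; hops seen [H7,H5,H3] ; pick H3
  - 64.0.0.0/2 clear@2
  + 93.56.0.0/13 (H1) depth=13
  + 128.0.0.0/1 (H7) depth=1
  + 120.0.0.0/8 (H5) depth=8
  - 93.59.0.0/16 clear@16
  + 148.227.82.128/28 (H7) depth=28
  + 93.59.146.0/24 (H7) depth=24
  Q 120.0.0.6: descend 01111000000 ; hops seen [H7,H5] ; pick H5
  + 0.0.0.0/0 (H5) depth=0
  Q 41.226.190.69: descend 0 ; hops seen [H5] ; pick H5
  + 0.0.0.0/0 (H3) depth=0
  Q 120.15.141.34: descend 01111000000 ; hops seen [H3,H5] ; pick H5
  Q 128.6.98.116: descend 100 ; hops seen [H3,H7] ; pick H7
  Q 93.59.146.10: descend 010111010011101110010010 ; hops seen [H3,H1,H7] ; pick H7
  + 93.59.146.244/32 (H5) depth=32
  Q 93.58.159.41: descend 010111010011101 ; hops seen [H3,H1] ; pick H1
  + 64.0.0.0/2 (H5) depth=2
  + 148.227.82.0/24 (H5) depth=24
  Q 148.227.82.5: descend 100101001110001101010010 ; hops seen [H3,H7,H5] ; pick H5
  + 93.59.146.0/24 (H1) depth=24
  Q 40.90.163.210: descend 0 ; hops seen [H3] ; pick H3
  Q 156.124.116.22: descend 1001 ; hops seen [H3,H7] ; pick H7
  Q 93.56.2.95: descend 01011101001110 ; hops seen [H3,H5,H1] ; pick H1
  - 148.227.82.128/28 clear@28
  - 128.0.0.0/1 clear@1
  Q 120.15.145.71: descend 01111000000 ; hops seen [H3,H5,H5] ; pick H5
  Q 93.56.0.0: descend 01011101001110 ; hops seen [H3,H5,H1] ; pick H1
  + 93.0.0.0/8 (H7) depth=8
  + 0.0.0.0/0 (H7) depth=0
  Q 159.51.40.235: descend 1001 ; hops seen [H7] ; pick H7

== LOOKUPS ==
["H3","H3","H3","H3","H5","H5","H5","H7","H7","H1","H5","H3","H7","H1","H5","H1","H7"]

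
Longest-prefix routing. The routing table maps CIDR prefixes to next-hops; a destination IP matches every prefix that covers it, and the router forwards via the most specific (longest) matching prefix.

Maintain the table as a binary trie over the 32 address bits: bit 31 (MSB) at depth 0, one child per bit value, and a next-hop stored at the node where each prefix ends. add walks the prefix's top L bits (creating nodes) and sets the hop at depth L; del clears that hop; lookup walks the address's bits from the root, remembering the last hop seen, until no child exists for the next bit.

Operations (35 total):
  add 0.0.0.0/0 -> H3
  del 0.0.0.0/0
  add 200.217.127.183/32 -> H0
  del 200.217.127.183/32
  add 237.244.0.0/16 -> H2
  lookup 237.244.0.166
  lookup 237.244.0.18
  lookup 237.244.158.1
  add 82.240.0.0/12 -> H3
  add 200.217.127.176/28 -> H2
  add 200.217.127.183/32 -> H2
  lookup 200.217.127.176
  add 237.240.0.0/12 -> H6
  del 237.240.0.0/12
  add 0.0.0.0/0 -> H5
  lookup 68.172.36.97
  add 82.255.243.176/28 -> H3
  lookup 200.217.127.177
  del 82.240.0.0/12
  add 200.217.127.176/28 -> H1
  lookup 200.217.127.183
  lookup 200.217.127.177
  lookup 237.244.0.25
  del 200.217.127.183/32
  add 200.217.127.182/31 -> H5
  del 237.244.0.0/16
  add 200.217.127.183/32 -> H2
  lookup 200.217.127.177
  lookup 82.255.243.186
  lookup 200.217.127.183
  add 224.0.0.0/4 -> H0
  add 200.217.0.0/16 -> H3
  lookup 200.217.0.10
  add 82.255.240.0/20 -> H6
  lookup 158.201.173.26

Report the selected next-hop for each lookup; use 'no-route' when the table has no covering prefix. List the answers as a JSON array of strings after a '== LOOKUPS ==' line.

Apply in order:
  add 0.0.0.0/0 -> H3 at depth 0
  del 0.0.0.0/0 (clear depth 0)
  add 200.217.127.183/32 -> H0 at depth 32
  del 200.217.127.183/32 (clear depth 32)
  add 237.244.0.0/16 -> H2 at depth 16
  lookup 237.244.0.166: bits 1110110111110100 walk d0:-→d1:-→d2:-→d3:-→d4:-→d5:-→d6:-→d7:-→d8:-→d9:-→d10:-→d11:-→d12:-→d13:-→d14:-→d15:-→d16:H2 -> H2
  lookup 237.244.0.18: bits 1110110111110100 walk d0:-→d1:-→d2:-→d3:-→d4:-→d5:-→d6:-→d7:-→d8:-→d9:-→d10:-→d11:-→d12:-→d13:-→d14:-→d15:-→d16:H2 -> H2
  lookup 237.244.158.1: bits 1110110111110100 walk d0:-→d1:-→d2:-→d3:-→d4:-→d5:-→d6:-→d7:-→d8:-→d9:-→d10:-→d11:-→d12:-→d13:-→d14:-→d15:-→d16:H2 -> H2
  add 82.240.0.0/12 -> H3 at depth 12
  add 200.217.127.176/28 -> H2 at depth 28
  add 200.217.127.183/32 -> H2 at depth 32
  lookup 200.217.127.176: bits 11001000110110010111111110110 walk d0:-→d1:-→d2:-→d3:-→d4:-→d5:-→d6:-→d7:-→d8:-→d9:-→d10:-→d11:-→d12:-→d13:-→d14:-→d15:-→d16:-→d17:-→d18:-→d19:-→d20:-→d21:-→d22:-→d23:-→d24:-→d25:-→d26:-→d27:-→d28:H2→d29:- -> H2
  add 237.240.0.0/12 -> H6 at depth 12
  del 237.240.0.0/12 (clear depth 12)
  add 0.0.0.0/0 -> H5 at depth 0
  lookup 68.172.36.97: bits 010 walk d0:H5→d1:-→d2:-→d3:- -> H5
  add 82.255.243.176/28 -> H3 at depth 28
  lookup 200.217.127.177: bits 11001000110110010111111110110 walk d0:H5→d1:-→d2:-→d3:-→d4:-→d5:-→d6:-→d7:-→d8:-→d9:-→d10:-→d11:-→d12:-→d13:-→d14:-→d15:-→d16:-→d17:-→d18:-→d19:-→d20:-→d21:-→d22:-→d23:-→d24:-→d25:-→d26:-→d27:-→d28:H2→d29:- -> H2
  del 82.240.0.0/12 (clear depth 12)
  add 200.217.127.176/28 -> H1 at depth 28
  lookup 200.217.127.183: bits 11001000110110010111111110110111 walk d0:H5→d1:-→d2:-→d3:-→d4:-→d5:-→d6:-→d7:-→d8:-→d9:-→d10:-→d11:-→d12:-→d13:-→d14:-→d15:-→d16:-→d17:-→d18:-→d19:-→d20:-→d21:-→d22:-→d23:-→d24:-→d25:-→d26:-→d27:-→d28:H1→d29:-→d30:-→d31:-→d32:H2 -> H2
  lookup 200.217.127.177: bits 11001000110110010111111110110 walk d0:H5→d1:-→d2:-→d3:-→d4:-→d5:-→d6:-→d7:-→d8:-→d9:-→d10:-→d11:-→d12:-→d13:-→d14:-→d15:-→d16:-→d17:-→d18:-→d19:-→d20:-→d21:-→d22:-→d23:-→d24:-→d25:-→d26:-→d27:-→d28:H1→d29:- -> H1
  lookup 237.244.0.25: bits 1110110111110100 walk d0:H5→d1:-→d2:-→d3:-→d4:-→d5:-→d6:-→d7:-→d8:-→d9:-→d10:-→d11:-→d12:-→d13:-→d14:-→d15:-→d16:H2 -> H2
  del 200.217.127.183/32 (clear depth 32)
  add 200.217.127.182/31 -> H5 at depth 31
  del 237.244.0.0/16 (clear depth 16)
  add 200.217.127.183/32 -> H2 at depth 32
  lookup 200.217.127.177: bits 11001000110110010111111110110 walk d0:H5→d1:-→d2:-→d3:-→d4:-→d5:-→d6:-→d7:-→d8:-→d9:-→d10:-→d11:-→d12:-→d13:-→d14:-→d15:-→d16:-→d17:-→d18:-→d19:-→d20:-→d21:-→d22:-→d23:-→d24:-→d25:-→d26:-→d27:-→d28:H1→d29:- -> H1
  lookup 82.255.243.186: bits 0101001011111111111100111011 walk d0:H5→d1:-→d2:-→d3:-→d4:-→d5:-→d6:-→d7:-→d8:-→d9:-→d10:-→d11:-→d12:-→d13:-→d14:-→d15:-→d16:-→d17:-→d18:-→d19:-→d20:-→d21:-→d22:-→d23:-→d24:-→d25:-→d26:-→d27:-→d28:H3 -> H3
  lookup 200.217.127.183: bits 11001000110110010111111110110111 walk d0:H5→d1:-→d2:-→d3:-→d4:-→d5:-→d6:-→d7:-→d8:-→d9:-→d10:-→d11:-→d12:-→d13:-→d14:-→d15:-→d16:-→d17:-→d18:-→d19:-→d20:-→d21:-→d22:-→d23:-→d24:-→d25:-→d26:-→d27:-→d28:H1→d29:-→d30:-→d31:H5→d32:H2 -> H2
  add 224.0.0.0/4 -> H0 at depth 4
  add 200.217.0.0/16 -> H3 at depth 16
  lookup 200.217.0.10: bits 11001000110110010 walk d0:H5→d1:-→d2:-→d3:-→d4:-→d5:-→d6:-→d7:-→d8:-→d9:-→d10:-→d11:-→d12:-→d13:-→d14:-→d15:-→d16:H3→d17:- -> H3
  add 82.255.240.0/20 -> H6 at depth 20
  lookup 158.201.173.26: bits 1 walk d0:H5→d1:- -> H5

== LOOKUPS ==
["H2","H2","H2","H2","H5","H2","H2","H1","H2","H1","H3","H2","H3","H5"]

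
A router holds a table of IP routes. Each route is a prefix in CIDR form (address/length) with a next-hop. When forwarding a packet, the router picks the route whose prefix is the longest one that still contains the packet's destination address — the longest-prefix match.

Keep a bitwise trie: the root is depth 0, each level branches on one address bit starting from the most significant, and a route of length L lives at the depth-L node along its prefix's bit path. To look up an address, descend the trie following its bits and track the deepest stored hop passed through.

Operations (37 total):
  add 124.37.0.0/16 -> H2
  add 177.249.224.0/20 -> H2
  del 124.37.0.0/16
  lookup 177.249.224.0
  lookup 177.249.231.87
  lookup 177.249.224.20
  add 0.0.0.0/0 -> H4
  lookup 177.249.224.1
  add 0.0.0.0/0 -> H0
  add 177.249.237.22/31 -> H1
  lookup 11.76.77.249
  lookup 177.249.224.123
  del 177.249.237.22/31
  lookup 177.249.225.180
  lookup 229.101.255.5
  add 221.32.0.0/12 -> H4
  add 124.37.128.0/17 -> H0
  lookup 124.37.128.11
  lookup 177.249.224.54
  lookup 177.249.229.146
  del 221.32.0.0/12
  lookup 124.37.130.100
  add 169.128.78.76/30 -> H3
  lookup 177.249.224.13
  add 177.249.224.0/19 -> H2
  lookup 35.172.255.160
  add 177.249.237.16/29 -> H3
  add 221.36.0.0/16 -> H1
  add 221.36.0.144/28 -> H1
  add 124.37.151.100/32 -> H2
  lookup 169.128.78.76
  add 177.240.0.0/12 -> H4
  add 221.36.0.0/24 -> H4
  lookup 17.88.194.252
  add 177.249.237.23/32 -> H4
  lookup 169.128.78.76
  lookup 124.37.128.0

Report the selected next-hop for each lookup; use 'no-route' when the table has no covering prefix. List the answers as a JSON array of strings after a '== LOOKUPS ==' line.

Process each operation:
  add 124.37.0.0/16 -> H2 at depth 16
  add 177.249.224.0/20 -> H2 at depth 20
  - 124.37.0.0/16 clear@16
  lookup 177.249.224.0: bits 10110001111110011110 walk d0:-→d1:-→d2:-→d3:-→d4:-→d5:-→d6:-→d7:-→d8:-→d9:-→d10:-→d11:-→d12:-→d13:-→d14:-→d15:-→d16:-→d17:-→d18:-→d19:-→d20:H2 -> H2
  lookup 177.249.231.87: bits 10110001111110011110 walk d0:-→d1:-→d2:-→d3:-→d4:-→d5:-→d6:-→d7:-→d8:-→d9:-→d10:-→d11:-→d12:-→d13:-→d14:-→d15:-→d16:-→d17:-→d18:-→d19:-→d20:H2 -> H2
  lookup 177.249.224.20: bits 10110001111110011110 walk d0:-→d1:-→d2:-→d3:-→d4:-→d5:-→d6:-→d7:-→d8:-→d9:-→d10:-→d11:-→d12:-→d13:-→d14:-→d15:-→d16:-→d17:-→d18:-→d19:-→d20:H2 -> H2
  add 0.0.0.0/0 -> H4 at depth 0
  lookup 177.249.224.1: bits 10110001111110011110 walk d0:H4→d1:-→d2:-→d3:-→d4:-→d5:-→d6:-→d7:-→d8:-→d9:-→d10:-→d11:-→d12:-→d13:-→d14:-→d15:-→d16:-→d17:-→d18:-→d19:-→d20:H2 -> H2
  add 0.0.0.0/0 -> H0 at depth 0
  add 177.249.237.22/31 -> H1 at depth 31
  lookup 11.76.77.249: bits 0 walk d0:H0→d1:- -> H0
  lookup 177.249.224.123: bits 10110001111110011110 walk d0:H0→d1:-→d2:-→d3:-→d4:-→d5:-→d6:-→d7:-→d8:-→d9:-→d10:-→d11:-→d12:-→d13:-→d14:-→d15:-→d16:-→d17:-→d18:-→d19:-→d20:H2 -> H2
  - 177.249.237.22/31 clear@31
  lookup 177.249.225.180: bits 10110001111110011110 walk d0:H0→d1:-→d2:-→d3:-→d4:-→d5:-→d6:-→d7:-→d8:-→d9:-→d10:-→d11:-→d12:-→d13:-→d14:-→d15:-→d16:-→d17:-→d18:-→d19:-→d20:H2 -> H2
  lookup 229.101.255.5: bits 1 walk d0:H0→d1:- -> H0
  add 221.32.0.0/12 -> H4 at depth 12
  add 124.37.128.0/17 -> H0 at depth 17
  lookup 124.37.128.11: bits 01111100001001011 walk d0:H0→d1:-→d2:-→d3:-→d4:-→d5:-→d6:-→d7:-→d8:-→d9:-→d10:-→d11:-→d12:-→d13:-→d14:-→d15:-→d16:-→d17:H0 -> H0
  lookup 177.249.224.54: bits 10110001111110011110 walk d0:H0→d1:-→d2:-→d3:-→d4:-→d5:-→d6:-→d7:-→d8:-→d9:-→d10:-→d11:-→d12:-→d13:-→d14:-→d15:-→d16:-→d17:-→d18:-→d19:-→d20:H2 -> H2
  lookup 177.249.229.146: bits 10110001111110011110 walk d0:H0→d1:-→d2:-→d3:-→d4:-→d5:-→d6:-→d7:-→d8:-→d9:-→d10:-→d11:-→d12:-→d13:-→d14:-→d15:-→d16:-→d17:-→d18:-→d19:-→d20:H2 -> H2
  - 221.32.0.0/12 clear@12
  lookup 124.37.130.100: bits 01111100001001011 walk d0:H0→d1:-→d2:-→d3:-→d4:-→d5:-→d6:-→d7:-→d8:-→d9:-→d10:-→d11:-→d12:-→d13:-→d14:-→d15:-→d16:-→d17:H0 -> H0
  add 169.128.78.76/30 -> H3 at depth 30
  lookup 177.249.224.13: bits 10110001111110011110 walk d0:H0→d1:-→d2:-→d3:-→d4:-→d5:-→d6:-→d7:-→d8:-→d9:-→d10:-→d11:-→d12:-→d13:-→d14:-→d15:-→d16:-→d17:-→d18:-→d19:-→d20:H2 -> H2
  add 177.249.224.0/19 -> H2 at depth 19
  lookup 35.172.255.160: bits 0 walk d0:H0→d1:- -> H0
  add 177.249.237.16/29 -> H3 at depth 29
  add 221.36.0.0/16 -> H1 at depth 16
  add 221.36.0.144/28 -> H1 at depth 28
  add 124.37.151.100/32 -> H2 at depth 32
  lookup 169.128.78.76: bits 101010011000000001001110010011 walk d0:H0→d1:-→d2:-→d3:-→d4:-→d5:-→d6:-→d7:-→d8:-→d9:-→d10:-→d11:-→d12:-→d13:-→d14:-→d15:-→d16:-→d17:-→d18:-→d19:-→d20:-→d21:-→d22:-→d23:-→d24:-→d25:-→d26:-→d27:-→d28:-→d29:-→d30:H3 -> H3
  add 177.240.0.0/12 -> H4 at depth 12
  add 221.36.0.0/24 -> H4 at depth 24
  lookup 17.88.194.252: bits 0 walk d0:H0→d1:- -> H0
  add 177.249.237.23/32 -> H4 at depth 32
  lookup 169.128.78.76: bits 101010011000000001001110010011 walk d0:H0→d1:-→d2:-→d3:-→d4:-→d5:-→d6:-→d7:-→d8:-→d9:-→d10:-→d11:-→d12:-→d13:-→d14:-→d15:-→d16:-→d17:-→d18:-→d19:-→d20:-→d21:-→d22:-→d23:-→d24:-→d25:-→d26:-→d27:-→d28:-→d29:-→d30:H3 -> H3
  lookup 124.37.128.0: bits 0111110000100101100 walk d0:H0→d1:-→d2:-→d3:-→d4:-→d5:-→d6:-→d7:-→d8:-→d9:-→d10:-→d11:-→d12:-→d13:-→d14:-→d15:-→d16:-→d17:H0→d18:-→d19:- -> H0

== LOOKUPS ==
["H2","H2","H2","H2","H0","H2","H2","H0","H0","H2","H2","H0","H2","H0","H3","H0","H3","H0"]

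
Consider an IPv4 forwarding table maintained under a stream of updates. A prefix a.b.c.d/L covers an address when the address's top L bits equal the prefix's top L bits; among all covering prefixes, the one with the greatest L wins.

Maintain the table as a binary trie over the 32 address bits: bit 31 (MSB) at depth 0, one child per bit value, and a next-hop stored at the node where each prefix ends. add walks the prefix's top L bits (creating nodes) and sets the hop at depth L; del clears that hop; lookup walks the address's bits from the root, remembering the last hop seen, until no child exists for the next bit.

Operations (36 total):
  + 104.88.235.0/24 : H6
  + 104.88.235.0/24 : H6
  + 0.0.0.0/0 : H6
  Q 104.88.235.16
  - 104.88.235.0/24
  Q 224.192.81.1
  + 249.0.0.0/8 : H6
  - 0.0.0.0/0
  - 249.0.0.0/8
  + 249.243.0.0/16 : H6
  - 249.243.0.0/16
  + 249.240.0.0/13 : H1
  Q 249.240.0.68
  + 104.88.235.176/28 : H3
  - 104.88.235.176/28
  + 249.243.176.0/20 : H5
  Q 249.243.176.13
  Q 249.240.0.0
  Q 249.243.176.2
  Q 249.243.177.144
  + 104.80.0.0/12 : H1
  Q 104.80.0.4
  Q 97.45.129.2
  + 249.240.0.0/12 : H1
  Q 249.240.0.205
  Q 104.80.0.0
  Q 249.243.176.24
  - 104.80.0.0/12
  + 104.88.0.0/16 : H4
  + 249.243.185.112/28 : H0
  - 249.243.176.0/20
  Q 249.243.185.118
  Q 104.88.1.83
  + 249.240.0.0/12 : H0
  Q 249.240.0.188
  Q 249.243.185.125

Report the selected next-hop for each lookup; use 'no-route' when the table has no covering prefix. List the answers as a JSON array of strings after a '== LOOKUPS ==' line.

Trace:
  add 104.88.235.0/24 -> H6 at depth 24
  add 104.88.235.0/24 -> H6 at depth 24
  add 0.0.0.0/0 -> H6 at depth 0
  Q 104.88.235.16: descend 011010000101100011101011 ; hops seen [H6,H6] ; pick H6
  - 104.88.235.0/24 clear@24
  Q 224.192.81.1: descend ε ; hops seen [H6] ; pick H6
  add 249.0.0.0/8 -> H6 at depth 8
  - 0.0.0.0/0 clear@0
  - 249.0.0.0/8 clear@8
  add 249.243.0.0/16 -> H6 at depth 16
  - 249.243.0.0/16 clear@16
  add 249.240.0.0/13 -> H1 at depth 13
  Q 249.240.0.68: descend 11111001111100 ; hops seen [H1] ; pick H1
  add 104.88.235.176/28 -> H3 at depth 28
  - 104.88.235.176/28 clear@28
  add 249.243.176.0/20 -> H5 at depth 20
  Q 249.243.176.13: descend 11111001111100111011 ; hops seen [H1,H5] ; pick H5
  Q 249.240.0.0: descend 11111001111100 ; hops seen [H1] ; pick H1
  Q 249.243.176.2: descend 11111001111100111011 ; hops seen [H1,H5] ; pick H5
  Q 249.243.177.144: descend 11111001111100111011 ; hops seen [H1,H5] ; pick H5
  add 104.80.0.0/12 -> H1 at depth 12
  Q 104.80.0.4: descend 011010000101 ; hops seen [H1] ; pick H1
  Q 97.45.129.2: descend 0110 ; hops seen [∅] ; pick no-route
  add 249.240.0.0/12 -> H1 at depth 12
  Q 249.240.0.205: descend 11111001111100 ; hops seen [H1,H1] ; pick H1
  Q 104.80.0.0: descend 011010000101 ; hops seen [H1] ; pick H1
  Q 249.243.176.24: descend 11111001111100111011 ; hops seen [H1,H1,H5] ; pick H5
  - 104.80.0.0/12 clear@12
  add 104.88.0.0/16 -> H4 at depth 16
  add 249.243.185.112/28 -> H0 at depth 28
  - 249.243.176.0/20 clear@20
  Q 249.243.185.118: descend 1111100111110011101110010111 ; hops seen [H1,H1,H0] ; pick H0
  Q 104.88.1.83: descend 0110100001011000 ; hops seen [H4] ; pick H4
  add 249.240.0.0/12 -> H0 at depth 12
  Q 249.240.0.188: descend 11111001111100 ; hops seen [H0,H1] ; pick H1
  Q 249.243.185.125: descend 1111100111110011101110010111 ; hops seen [H0,H1,H0] ; pick H0

== LOOKUPS ==
["H6","H6","H1","H5","H1","H5","H5","H1","no-route","H1","H1","H5","H0","H4","H1","H0"]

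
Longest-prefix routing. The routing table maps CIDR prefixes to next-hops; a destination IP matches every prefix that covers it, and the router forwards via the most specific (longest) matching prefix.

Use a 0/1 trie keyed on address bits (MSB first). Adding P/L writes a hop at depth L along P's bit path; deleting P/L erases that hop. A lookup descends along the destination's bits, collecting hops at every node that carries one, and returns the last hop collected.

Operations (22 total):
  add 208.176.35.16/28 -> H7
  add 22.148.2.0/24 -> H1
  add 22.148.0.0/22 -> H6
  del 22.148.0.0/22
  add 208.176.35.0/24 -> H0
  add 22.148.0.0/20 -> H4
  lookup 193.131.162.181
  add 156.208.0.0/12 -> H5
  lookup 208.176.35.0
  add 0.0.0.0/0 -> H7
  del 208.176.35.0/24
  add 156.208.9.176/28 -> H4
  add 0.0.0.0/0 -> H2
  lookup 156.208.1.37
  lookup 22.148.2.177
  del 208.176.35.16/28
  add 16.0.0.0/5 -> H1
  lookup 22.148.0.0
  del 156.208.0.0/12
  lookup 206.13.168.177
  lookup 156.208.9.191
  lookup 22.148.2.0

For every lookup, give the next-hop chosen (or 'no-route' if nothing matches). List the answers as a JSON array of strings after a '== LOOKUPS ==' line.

Apply in order:
  add 208.176.35.16/28 -> H7 at depth 28
  add 22.148.2.0/24 -> H1 at depth 24
  add 22.148.0.0/22 -> H6 at depth 22
  del 22.148.0.0/22 (clear depth 22)
  add 208.176.35.0/24 -> H0 at depth 24
  add 22.148.0.0/20 -> H4 at depth 20
  lookup 193.131.162.181: bits 110 walk d0:-→d1:-→d2:-→d3:- -> no-route
  add 156.208.0.0/12 -> H5 at depth 12
  lookup 208.176.35.0: bits 110100001011000000100011000 walk d0:-→d1:-→d2:-→d3:-→d4:-→d5:-→d6:-→d7:-→d8:-→d9:-→d10:-→d11:-→d12:-→d13:-→d14:-→d15:-→d16:-→d17:-→d18:-→d19:-→d20:-→d21:-→d22:-→d23:-→d24:H0→d25:-→d26:-→d27:- -> H0
  add 0.0.0.0/0 -> H7 at depth 0
  del 208.176.35.0/24 (clear depth 24)
  add 156.208.9.176/28 -> H4 at depth 28
  add 0.0.0.0/0 -> H2 at depth 0
  lookup 156.208.1.37: bits 10011100110100000000 walk d0:H2→d1:-→d2:-→d3:-→d4:-→d5:-→d6:-→d7:-→d8:-→d9:-→d10:-→d11:-→d12:H5→d13:-→d14:-→d15:-→d16:-→d17:-→d18:-→d19:-→d20:- -> H5
  lookup 22.148.2.177: bits 000101101001010000000010 walk d0:H2→d1:-→d2:-→d3:-→d4:-→d5:-→d6:-→d7:-→d8:-→d9:-→d10:-→d11:-→d12:-→d13:-→d14:-→d15:-→d16:-→d17:-→d18:-→d19:-→d20:H4→d21:-→d22:-→d23:-→d24:H1 -> H1
  del 208.176.35.16/28 (clear depth 28)
  add 16.0.0.0/5 -> H1 at depth 5
  lookup 22.148.0.0: bits 0001011010010100000000 walk d0:H2→d1:-→d2:-→d3:-→d4:-→d5:H1→d6:-→d7:-→d8:-→d9:-→d10:-→d11:-→d12:-→d13:-→d14:-→d15:-→d16:-→d17:-→d18:-→d19:-→d20:H4→d21:-→d22:- -> H4
  del 156.208.0.0/12 (clear depth 12)
  lookup 206.13.168.177: bits 110 walk d0:H2→d1:-→d2:-→d3:- -> H2
  lookup 156.208.9.191: bits 1001110011010000000010011011 walk d0:H2→d1:-→d2:-→d3:-→d4:-→d5:-→d6:-→d7:-→d8:-→d9:-→d10:-→d11:-→d12:-→d13:-→d14:-→d15:-→d16:-→d17:-→d18:-→d19:-→d20:-→d21:-→d22:-→d23:-→d24:-→d25:-→d26:-→d27:-→d28:H4 -> H4
  lookup 22.148.2.0: bits 000101101001010000000010 walk d0:H2→d1:-→d2:-→d3:-→d4:-→d5:H1→d6:-→d7:-→d8:-→d9:-→d10:-→d11:-→d12:-→d13:-→d14:-→d15:-→d16:-→d17:-→d18:-→d19:-→d20:H4→d21:-→d22:-→d23:-→d24:H1 -> H1

== LOOKUPS ==
["no-route","H0","H5","H1","H4","H2","H4","H1"]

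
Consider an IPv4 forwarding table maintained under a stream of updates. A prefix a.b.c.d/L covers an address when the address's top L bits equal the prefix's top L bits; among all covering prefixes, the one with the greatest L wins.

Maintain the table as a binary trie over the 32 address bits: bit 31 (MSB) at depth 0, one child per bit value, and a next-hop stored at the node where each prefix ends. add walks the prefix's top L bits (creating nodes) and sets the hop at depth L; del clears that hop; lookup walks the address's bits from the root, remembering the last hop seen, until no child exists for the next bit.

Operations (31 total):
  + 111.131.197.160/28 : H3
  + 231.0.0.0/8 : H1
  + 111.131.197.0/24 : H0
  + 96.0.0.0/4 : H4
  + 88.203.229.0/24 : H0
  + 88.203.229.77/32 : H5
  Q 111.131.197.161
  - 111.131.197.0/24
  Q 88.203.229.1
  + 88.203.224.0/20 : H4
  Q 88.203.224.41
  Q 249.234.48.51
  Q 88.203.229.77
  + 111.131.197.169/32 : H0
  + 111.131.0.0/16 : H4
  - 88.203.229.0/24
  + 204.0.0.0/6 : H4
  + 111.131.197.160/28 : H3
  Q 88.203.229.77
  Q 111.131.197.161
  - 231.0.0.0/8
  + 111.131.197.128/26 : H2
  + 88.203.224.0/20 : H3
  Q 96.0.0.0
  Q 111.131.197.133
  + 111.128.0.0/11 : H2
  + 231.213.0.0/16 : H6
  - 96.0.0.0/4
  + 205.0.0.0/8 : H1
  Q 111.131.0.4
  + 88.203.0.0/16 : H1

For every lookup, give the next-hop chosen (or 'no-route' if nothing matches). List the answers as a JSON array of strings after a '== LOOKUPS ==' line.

Apply in order:
  add 111.131.197.160/28 -> H3 at depth 28
  add 231.0.0.0/8 -> H1 at depth 8
  add 111.131.197.0/24 -> H0 at depth 24
  add 96.0.0.0/4 -> H4 at depth 4
  add 88.203.229.0/24 -> H0 at depth 24
  add 88.203.229.77/32 -> H5 at depth 32
  ? 111.131.197.161  path d0:-→d1:-→d2:-→d3:-→d4:H4→d5:-→d6:-→d7:-→d8:-→d9:-→d10:-→d11:-→d12:-→d13:-→d14:-→d15:-→d16:-→d17:-→d18:-→d19:-→d20:-→d21:-→d22:-→d23:-→d24:H0→d25:-→d26:-→d27:-→d28:H3  best=H3
  del 111.131.197.0/24 (clear depth 24)
  ? 88.203.229.1  path d0:-→d1:-→d2:-→d3:-→d4:-→d5:-→d6:-→d7:-→d8:-→d9:-→d10:-→d11:-→d12:-→d13:-→d14:-→d15:-→d16:-→d17:-→d18:-→d19:-→d20:-→d21:-→d22:-→d23:-→d24:H0→d25:-  best=H0
  add 88.203.224.0/20 -> H4 at depth 20
  ? 88.203.224.41  path d0:-→d1:-→d2:-→d3:-→d4:-→d5:-→d6:-→d7:-→d8:-→d9:-→d10:-→d11:-→d12:-→d13:-→d14:-→d15:-→d16:-→d17:-→d18:-→d19:-→d20:H4→d21:-  best=H4
  ? 249.234.48.51  path d0:-→d1:-→d2:-→d3:-  best=no-route
  ? 88.203.229.77  path d0:-→d1:-→d2:-→d3:-→d4:-→d5:-→d6:-→d7:-→d8:-→d9:-→d10:-→d11:-→d12:-→d13:-→d14:-→d15:-→d16:-→d17:-→d18:-→d19:-→d20:H4→d21:-→d22:-→d23:-→d24:H0→d25:-→d26:-→d27:-→d28:-→d29:-→d30:-→d31:-→d32:H5  best=H5
  add 111.131.197.169/32 -> H0 at depth 32
  add 111.131.0.0/16 -> H4 at depth 16
  del 88.203.229.0/24 (clear depth 24)
  add 204.0.0.0/6 -> H4 at depth 6
  add 111.131.197.160/28 -> H3 at depth 28
  ? 88.203.229.77  path d0:-→d1:-→d2:-→d3:-→d4:-→d5:-→d6:-→d7:-→d8:-→d9:-→d10:-→d11:-→d12:-→d13:-→d14:-→d15:-→d16:-→d17:-→d18:-→d19:-→d20:H4→d21:-→d22:-→d23:-→d24:-→d25:-→d26:-→d27:-→d28:-→d29:-→d30:-→d31:-→d32:H5  best=H5
  ? 111.131.197.161  path d0:-→d1:-→d2:-→d3:-→d4:H4→d5:-→d6:-→d7:-→d8:-→d9:-→d10:-→d11:-→d12:-→d13:-→d14:-→d15:-→d16:H4→d17:-→d18:-→d19:-→d20:-→d21:-→d22:-→d23:-→d24:-→d25:-→d26:-→d27:-→d28:H3  best=H3
  del 231.0.0.0/8 (clear depth 8)
  add 111.131.197.128/26 -> H2 at depth 26
  add 88.203.224.0/20 -> H3 at depth 20
  ? 96.0.0.0  path d0:-→d1:-→d2:-→d3:-→d4:H4  best=H4
  ? 111.131.197.133  path d0:-→d1:-→d2:-→d3:-→d4:H4→d5:-→d6:-→d7:-→d8:-→d9:-→d10:-→d11:-→d12:-→d13:-→d14:-→d15:-→d16:H4→d17:-→d18:-→d19:-→d20:-→d21:-→d22:-→d23:-→d24:-→d25:-→d26:H2  best=H2
  add 111.128.0.0/11 -> H2 at depth 11
  add 231.213.0.0/16 -> H6 at depth 16
  del 96.0.0.0/4 (clear depth 4)
  add 205.0.0.0/8 -> H1 at depth 8
  ? 111.131.0.4  path d0:-→d1:-→d2:-→d3:-→d4:-→d5:-→d6:-→d7:-→d8:-→d9:-→d10:-→d11:H2→d12:-→d13:-→d14:-→d15:-→d16:H4  best=H4
  add 88.203.0.0/16 -> H1 at depth 16

== LOOKUPS ==
["H3","H0","H4","no-route","H5","H5","H3","H4","H2","H4"]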